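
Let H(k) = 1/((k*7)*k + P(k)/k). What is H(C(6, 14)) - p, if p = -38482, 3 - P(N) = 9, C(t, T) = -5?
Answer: 33902647/881 ≈ 38482.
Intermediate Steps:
P(N) = -6 (P(N) = 3 - 1*9 = 3 - 9 = -6)
H(k) = 1/(-6/k + 7*k²) (H(k) = 1/((k*7)*k - 6/k) = 1/((7*k)*k - 6/k) = 1/(7*k² - 6/k) = 1/(-6/k + 7*k²))
H(C(6, 14)) - p = -5/(-6 + 7*(-5)³) - 1*(-38482) = -5/(-6 + 7*(-125)) + 38482 = -5/(-6 - 875) + 38482 = -5/(-881) + 38482 = -5*(-1/881) + 38482 = 5/881 + 38482 = 33902647/881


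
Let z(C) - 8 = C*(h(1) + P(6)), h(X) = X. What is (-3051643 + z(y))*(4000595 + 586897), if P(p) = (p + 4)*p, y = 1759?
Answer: -13507117845312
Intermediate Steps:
P(p) = p*(4 + p) (P(p) = (4 + p)*p = p*(4 + p))
z(C) = 8 + 61*C (z(C) = 8 + C*(1 + 6*(4 + 6)) = 8 + C*(1 + 6*10) = 8 + C*(1 + 60) = 8 + C*61 = 8 + 61*C)
(-3051643 + z(y))*(4000595 + 586897) = (-3051643 + (8 + 61*1759))*(4000595 + 586897) = (-3051643 + (8 + 107299))*4587492 = (-3051643 + 107307)*4587492 = -2944336*4587492 = -13507117845312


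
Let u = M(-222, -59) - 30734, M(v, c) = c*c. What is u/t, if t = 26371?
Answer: -27253/26371 ≈ -1.0334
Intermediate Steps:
M(v, c) = c**2
u = -27253 (u = (-59)**2 - 30734 = 3481 - 30734 = -27253)
u/t = -27253/26371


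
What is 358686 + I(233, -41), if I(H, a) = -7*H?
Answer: 357055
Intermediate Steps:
358686 + I(233, -41) = 358686 - 7*233 = 358686 - 1631 = 357055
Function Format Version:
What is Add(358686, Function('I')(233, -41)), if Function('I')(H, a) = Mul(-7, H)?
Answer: 357055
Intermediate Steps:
Add(358686, Function('I')(233, -41)) = Add(358686, Mul(-7, 233)) = Add(358686, -1631) = 357055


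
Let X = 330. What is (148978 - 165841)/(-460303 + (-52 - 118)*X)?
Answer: 16863/516403 ≈ 0.032655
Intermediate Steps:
(148978 - 165841)/(-460303 + (-52 - 118)*X) = (148978 - 165841)/(-460303 + (-52 - 118)*330) = -16863/(-460303 - 170*330) = -16863/(-460303 - 56100) = -16863/(-516403) = -16863*(-1/516403) = 16863/516403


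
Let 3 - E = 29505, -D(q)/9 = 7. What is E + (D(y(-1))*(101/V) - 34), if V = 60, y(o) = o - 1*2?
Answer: -592841/20 ≈ -29642.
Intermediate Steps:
y(o) = -2 + o (y(o) = o - 2 = -2 + o)
D(q) = -63 (D(q) = -9*7 = -63)
E = -29502 (E = 3 - 1*29505 = 3 - 29505 = -29502)
E + (D(y(-1))*(101/V) - 34) = -29502 + (-6363/60 - 34) = -29502 + (-63*101/60 - 34) = -29502 + (-2121/20 - 34) = -29502 - 2801/20 = -592841/20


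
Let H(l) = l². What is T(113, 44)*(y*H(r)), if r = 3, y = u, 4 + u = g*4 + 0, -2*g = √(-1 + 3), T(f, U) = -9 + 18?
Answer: -324 - 162*√2 ≈ -553.10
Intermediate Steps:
T(f, U) = 9
g = -√2/2 (g = -√(-1 + 3)/2 = -√2/2 ≈ -0.70711)
u = -4 - 2*√2 (u = -4 + (-√2/2*4 + 0) = -4 + (-2*√2 + 0) = -4 - 2*√2 ≈ -6.8284)
y = -4 - 2*√2 ≈ -6.8284
T(113, 44)*(y*H(r)) = 9*((-4 - 2*√2)*3²) = 9*((-4 - 2*√2)*9) = 9*(-36 - 18*√2) = -324 - 162*√2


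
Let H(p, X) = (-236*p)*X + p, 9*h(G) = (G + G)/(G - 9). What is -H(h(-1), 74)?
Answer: 5821/15 ≈ 388.07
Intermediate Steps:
h(G) = 2*G/(9*(-9 + G)) (h(G) = ((G + G)/(G - 9))/9 = ((2*G)/(-9 + G))/9 = (2*G/(-9 + G))/9 = 2*G/(9*(-9 + G)))
H(p, X) = p - 236*X*p (H(p, X) = -236*X*p + p = p - 236*X*p)
-H(h(-1), 74) = -(2/9)*(-1)/(-9 - 1)*(1 - 236*74) = -(2/9)*(-1)/(-10)*(1 - 17464) = -(2/9)*(-1)*(-⅒)*(-17463) = -(-17463)/45 = -1*(-5821/15) = 5821/15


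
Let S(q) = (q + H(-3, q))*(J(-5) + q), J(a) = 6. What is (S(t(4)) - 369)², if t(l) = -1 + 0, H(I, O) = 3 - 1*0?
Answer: 128881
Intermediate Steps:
H(I, O) = 3 (H(I, O) = 3 + 0 = 3)
t(l) = -1
S(q) = (3 + q)*(6 + q) (S(q) = (q + 3)*(6 + q) = (3 + q)*(6 + q))
(S(t(4)) - 369)² = ((18 + (-1)² + 9*(-1)) - 369)² = ((18 + 1 - 9) - 369)² = (10 - 369)² = (-359)² = 128881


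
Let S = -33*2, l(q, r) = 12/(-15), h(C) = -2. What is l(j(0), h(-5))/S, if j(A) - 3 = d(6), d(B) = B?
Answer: 2/165 ≈ 0.012121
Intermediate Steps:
j(A) = 9 (j(A) = 3 + 6 = 9)
l(q, r) = -⅘ (l(q, r) = 12*(-1/15) = -⅘)
S = -66
l(j(0), h(-5))/S = -⅘/(-66) = -⅘*(-1/66) = 2/165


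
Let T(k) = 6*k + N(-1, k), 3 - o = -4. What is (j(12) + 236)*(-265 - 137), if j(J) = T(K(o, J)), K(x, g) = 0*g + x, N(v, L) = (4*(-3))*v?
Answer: -116580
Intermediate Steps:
N(v, L) = -12*v
o = 7 (o = 3 - 1*(-4) = 3 + 4 = 7)
K(x, g) = x (K(x, g) = 0 + x = x)
T(k) = 12 + 6*k (T(k) = 6*k - 12*(-1) = 6*k + 12 = 12 + 6*k)
j(J) = 54 (j(J) = 12 + 6*7 = 12 + 42 = 54)
(j(12) + 236)*(-265 - 137) = (54 + 236)*(-265 - 137) = 290*(-402) = -116580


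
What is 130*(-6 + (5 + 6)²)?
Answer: 14950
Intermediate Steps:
130*(-6 + (5 + 6)²) = 130*(-6 + 11²) = 130*(-6 + 121) = 130*115 = 14950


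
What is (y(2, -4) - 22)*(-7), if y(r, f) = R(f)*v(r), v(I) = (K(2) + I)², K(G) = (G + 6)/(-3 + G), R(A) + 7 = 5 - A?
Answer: -350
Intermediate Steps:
R(A) = -2 - A (R(A) = -7 + (5 - A) = -2 - A)
K(G) = (6 + G)/(-3 + G)
v(I) = (-8 + I)² (v(I) = ((6 + 2)/(-3 + 2) + I)² = (8/(-1) + I)² = (-1*8 + I)² = (-8 + I)²)
y(r, f) = (-8 + r)²*(-2 - f) (y(r, f) = (-2 - f)*(-8 + r)² = (-8 + r)²*(-2 - f))
(y(2, -4) - 22)*(-7) = ((-8 + 2)²*(-2 - 1*(-4)) - 22)*(-7) = ((-6)²*(-2 + 4) - 22)*(-7) = (36*2 - 22)*(-7) = (72 - 22)*(-7) = 50*(-7) = -350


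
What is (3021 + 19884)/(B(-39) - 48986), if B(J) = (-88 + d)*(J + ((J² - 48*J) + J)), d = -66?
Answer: -22905/559496 ≈ -0.040939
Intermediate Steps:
B(J) = -154*J² + 7084*J (B(J) = (-88 - 66)*(J + ((J² - 48*J) + J)) = -154*(J + (J² - 47*J)) = -154*(J² - 46*J) = -154*J² + 7084*J)
(3021 + 19884)/(B(-39) - 48986) = (3021 + 19884)/(154*(-39)*(46 - 1*(-39)) - 48986) = 22905/(154*(-39)*(46 + 39) - 48986) = 22905/(154*(-39)*85 - 48986) = 22905/(-510510 - 48986) = 22905/(-559496) = 22905*(-1/559496) = -22905/559496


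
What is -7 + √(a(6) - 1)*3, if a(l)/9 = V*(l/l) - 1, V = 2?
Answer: -7 + 6*√2 ≈ 1.4853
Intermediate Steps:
a(l) = 9 (a(l) = 9*(2*(l/l) - 1) = 9*(2*1 - 1) = 9*(2 - 1) = 9*1 = 9)
-7 + √(a(6) - 1)*3 = -7 + √(9 - 1)*3 = -7 + √8*3 = -7 + (2*√2)*3 = -7 + 6*√2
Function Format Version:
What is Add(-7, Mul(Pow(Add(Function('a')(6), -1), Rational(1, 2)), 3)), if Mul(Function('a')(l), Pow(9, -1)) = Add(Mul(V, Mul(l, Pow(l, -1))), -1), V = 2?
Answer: Add(-7, Mul(6, Pow(2, Rational(1, 2)))) ≈ 1.4853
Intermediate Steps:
Function('a')(l) = 9 (Function('a')(l) = Mul(9, Add(Mul(2, Mul(l, Pow(l, -1))), -1)) = Mul(9, Add(Mul(2, 1), -1)) = Mul(9, Add(2, -1)) = Mul(9, 1) = 9)
Add(-7, Mul(Pow(Add(Function('a')(6), -1), Rational(1, 2)), 3)) = Add(-7, Mul(Pow(Add(9, -1), Rational(1, 2)), 3)) = Add(-7, Mul(Pow(8, Rational(1, 2)), 3)) = Add(-7, Mul(Mul(2, Pow(2, Rational(1, 2))), 3)) = Add(-7, Mul(6, Pow(2, Rational(1, 2))))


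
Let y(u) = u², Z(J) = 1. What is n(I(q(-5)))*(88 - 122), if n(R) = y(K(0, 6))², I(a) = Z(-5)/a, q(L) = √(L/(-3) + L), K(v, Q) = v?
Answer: 0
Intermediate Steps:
q(L) = √6*√L/3 (q(L) = √(L*(-⅓) + L) = √(-L/3 + L) = √(2*L/3) = √6*√L/3)
I(a) = 1/a
n(R) = 0 (n(R) = (0²)² = 0² = 0)
n(I(q(-5)))*(88 - 122) = 0*(88 - 122) = 0*(-34) = 0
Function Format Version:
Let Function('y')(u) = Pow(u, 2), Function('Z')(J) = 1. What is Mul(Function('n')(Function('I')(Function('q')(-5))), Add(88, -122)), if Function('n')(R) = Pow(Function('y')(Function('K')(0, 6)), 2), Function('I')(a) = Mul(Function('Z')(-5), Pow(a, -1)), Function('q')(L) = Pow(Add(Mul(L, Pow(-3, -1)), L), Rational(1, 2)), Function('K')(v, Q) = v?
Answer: 0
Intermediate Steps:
Function('q')(L) = Mul(Rational(1, 3), Pow(6, Rational(1, 2)), Pow(L, Rational(1, 2))) (Function('q')(L) = Pow(Add(Mul(L, Rational(-1, 3)), L), Rational(1, 2)) = Pow(Add(Mul(Rational(-1, 3), L), L), Rational(1, 2)) = Pow(Mul(Rational(2, 3), L), Rational(1, 2)) = Mul(Rational(1, 3), Pow(6, Rational(1, 2)), Pow(L, Rational(1, 2))))
Function('I')(a) = Pow(a, -1) (Function('I')(a) = Mul(1, Pow(a, -1)) = Pow(a, -1))
Function('n')(R) = 0 (Function('n')(R) = Pow(Pow(0, 2), 2) = Pow(0, 2) = 0)
Mul(Function('n')(Function('I')(Function('q')(-5))), Add(88, -122)) = Mul(0, Add(88, -122)) = Mul(0, -34) = 0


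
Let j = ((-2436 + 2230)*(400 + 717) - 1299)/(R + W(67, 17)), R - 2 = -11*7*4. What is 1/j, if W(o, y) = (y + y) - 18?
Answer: 290/231401 ≈ 0.0012532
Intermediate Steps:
W(o, y) = -18 + 2*y (W(o, y) = 2*y - 18 = -18 + 2*y)
R = -306 (R = 2 - 11*7*4 = 2 - 77*4 = 2 - 308 = -306)
j = 231401/290 (j = ((-2436 + 2230)*(400 + 717) - 1299)/(-306 + (-18 + 2*17)) = (-206*1117 - 1299)/(-306 + (-18 + 34)) = (-230102 - 1299)/(-306 + 16) = -231401/(-290) = -231401*(-1/290) = 231401/290 ≈ 797.93)
1/j = 1/(231401/290) = 290/231401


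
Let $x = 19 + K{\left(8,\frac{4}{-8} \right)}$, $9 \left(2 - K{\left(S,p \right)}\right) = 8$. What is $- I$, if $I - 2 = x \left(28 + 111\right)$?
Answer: $- \frac{25177}{9} \approx -2797.4$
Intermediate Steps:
$K{\left(S,p \right)} = \frac{10}{9}$ ($K{\left(S,p \right)} = 2 - \frac{8}{9} = \frac{10}{9}$)
$x = \frac{181}{9}$ ($x = 19 + \frac{10}{9} = \frac{181}{9} \approx 20.111$)
$I = \frac{25177}{9}$ ($I = 2 + \frac{181 \left(28 + 111\right)}{9} = 2 + \frac{181}{9} \cdot 139 = 2 + \frac{25159}{9} = \frac{25177}{9} \approx 2797.4$)
$- I = \left(-1\right) \frac{25177}{9} = - \frac{25177}{9}$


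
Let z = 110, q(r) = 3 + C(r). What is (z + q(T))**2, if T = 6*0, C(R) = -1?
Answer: 12544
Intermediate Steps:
T = 0
q(r) = 2 (q(r) = 3 - 1 = 2)
(z + q(T))**2 = (110 + 2)**2 = 112**2 = 12544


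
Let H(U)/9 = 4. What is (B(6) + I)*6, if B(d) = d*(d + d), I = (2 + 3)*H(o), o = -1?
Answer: 1512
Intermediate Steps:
H(U) = 36 (H(U) = 9*4 = 36)
I = 180 (I = (2 + 3)*36 = 5*36 = 180)
B(d) = 2*d² (B(d) = d*(2*d) = 2*d²)
(B(6) + I)*6 = (2*6² + 180)*6 = (2*36 + 180)*6 = (72 + 180)*6 = 252*6 = 1512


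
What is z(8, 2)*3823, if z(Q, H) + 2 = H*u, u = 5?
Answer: 30584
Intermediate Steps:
z(Q, H) = -2 + 5*H (z(Q, H) = -2 + H*5 = -2 + 5*H)
z(8, 2)*3823 = (-2 + 5*2)*3823 = (-2 + 10)*3823 = 8*3823 = 30584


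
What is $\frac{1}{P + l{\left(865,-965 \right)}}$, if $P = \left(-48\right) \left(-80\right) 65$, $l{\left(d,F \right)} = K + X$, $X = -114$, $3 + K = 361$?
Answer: $\frac{1}{249844} \approx 4.0025 \cdot 10^{-6}$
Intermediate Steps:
$K = 358$ ($K = -3 + 361 = 358$)
$l{\left(d,F \right)} = 244$ ($l{\left(d,F \right)} = 358 - 114 = 244$)
$P = 249600$ ($P = 3840 \cdot 65 = 249600$)
$\frac{1}{P + l{\left(865,-965 \right)}} = \frac{1}{249600 + 244} = \frac{1}{249844}$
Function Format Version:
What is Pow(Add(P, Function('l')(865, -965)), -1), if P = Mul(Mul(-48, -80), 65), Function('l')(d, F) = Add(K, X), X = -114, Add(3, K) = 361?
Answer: Rational(1, 249844) ≈ 4.0025e-6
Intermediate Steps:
K = 358 (K = Add(-3, 361) = 358)
Function('l')(d, F) = 244 (Function('l')(d, F) = Add(358, -114) = 244)
P = 249600 (P = Mul(3840, 65) = 249600)
Pow(Add(P, Function('l')(865, -965)), -1) = Pow(Add(249600, 244), -1) = Pow(249844, -1) = Rational(1, 249844)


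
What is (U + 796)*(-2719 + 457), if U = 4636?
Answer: -12287184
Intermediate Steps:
(U + 796)*(-2719 + 457) = (4636 + 796)*(-2719 + 457) = 5432*(-2262) = -12287184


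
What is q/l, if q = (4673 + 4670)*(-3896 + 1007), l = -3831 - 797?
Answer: 26991927/4628 ≈ 5832.3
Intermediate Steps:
l = -4628
q = -26991927 (q = 9343*(-2889) = -26991927)
q/l = -26991927/(-4628) = -26991927*(-1/4628) = 26991927/4628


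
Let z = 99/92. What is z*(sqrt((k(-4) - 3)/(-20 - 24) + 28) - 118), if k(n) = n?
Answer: -5841/46 + 9*sqrt(13629)/184 ≈ -121.27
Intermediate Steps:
z = 99/92 (z = 99*(1/92) = 99/92 ≈ 1.0761)
z*(sqrt((k(-4) - 3)/(-20 - 24) + 28) - 118) = 99*(sqrt((-4 - 3)/(-20 - 24) + 28) - 118)/92 = 99*(sqrt(-7/(-44) + 28) - 118)/92 = 99*(sqrt(-7*(-1/44) + 28) - 118)/92 = 99*(sqrt(7/44 + 28) - 118)/92 = 99*(sqrt(1239/44) - 118)/92 = 99*(sqrt(13629)/22 - 118)/92 = 99*(-118 + sqrt(13629)/22)/92 = -5841/46 + 9*sqrt(13629)/184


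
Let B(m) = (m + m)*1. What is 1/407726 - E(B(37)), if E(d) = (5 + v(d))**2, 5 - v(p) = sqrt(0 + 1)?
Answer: -33025805/407726 ≈ -81.000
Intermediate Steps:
B(m) = 2*m (B(m) = (2*m)*1 = 2*m)
v(p) = 4 (v(p) = 5 - sqrt(0 + 1) = 5 - sqrt(1) = 5 - 1*1 = 5 - 1 = 4)
E(d) = 81 (E(d) = (5 + 4)**2 = 9**2 = 81)
1/407726 - E(B(37)) = 1/407726 - 1*81 = 1/407726 - 81 = -33025805/407726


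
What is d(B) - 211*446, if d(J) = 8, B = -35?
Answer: -94098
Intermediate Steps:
d(B) - 211*446 = 8 - 211*446 = 8 - 94106 = -94098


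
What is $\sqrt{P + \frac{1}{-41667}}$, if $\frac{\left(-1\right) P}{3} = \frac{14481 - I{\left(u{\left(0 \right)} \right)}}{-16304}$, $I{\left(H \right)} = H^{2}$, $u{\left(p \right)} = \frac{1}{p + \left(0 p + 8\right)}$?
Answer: $\frac{\sqrt{4918742088589120071}}{1358677536} \approx 1.6323$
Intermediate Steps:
$u{\left(p \right)} = \frac{1}{8 + p}$ ($u{\left(p \right)} = \frac{1}{p + \left(0 + 8\right)} = \frac{1}{p + 8} = \frac{1}{8 + p}$)
$P = \frac{2780349}{1043456}$ ($P = - 3 \frac{14481 - \left(\frac{1}{8 + 0}\right)^{2}}{-16304} = - 3 \left(14481 - \left(\frac{1}{8}\right)^{2}\right) \left(- \frac{1}{16304}\right) = - 3 \left(14481 - \frac{1}{64}\right) \left(- \frac{1}{16304}\right) = - 3 \cdot \frac{926783}{64} \left(- \frac{1}{16304}\right) = \left(-3\right) \left(- \frac{926783}{1043456}\right) = \frac{2780349}{1043456} \approx 2.6646$)
$\sqrt{P + \frac{1}{-41667}} = \sqrt{\frac{2780349}{1043456} + \frac{1}{-41667}} = \sqrt{\frac{2780349}{1043456} - \frac{1}{41667}} = \sqrt{\frac{115847758327}{43477681152}} = \frac{\sqrt{4918742088589120071}}{1358677536}$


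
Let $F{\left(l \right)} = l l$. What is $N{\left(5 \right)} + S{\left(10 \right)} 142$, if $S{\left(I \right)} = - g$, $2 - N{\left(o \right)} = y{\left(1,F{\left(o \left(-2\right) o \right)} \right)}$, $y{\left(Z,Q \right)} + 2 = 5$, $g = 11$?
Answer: $-1563$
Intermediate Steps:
$F{\left(l \right)} = l^{2}$
$y{\left(Z,Q \right)} = 3$ ($y{\left(Z,Q \right)} = -2 + 5 = 3$)
$N{\left(o \right)} = -1$ ($N{\left(o \right)} = 2 - 3 = -1$)
$S{\left(I \right)} = -11$ ($S{\left(I \right)} = \left(-1\right) 11 = -11$)
$N{\left(5 \right)} + S{\left(10 \right)} 142 = -1 - 1562 = -1563$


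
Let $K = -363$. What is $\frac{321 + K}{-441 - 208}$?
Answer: $\frac{42}{649} \approx 0.064715$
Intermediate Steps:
$\frac{321 + K}{-441 - 208} = \frac{321 - 363}{-441 - 208} = - \frac{42}{-649} = \left(-42\right) \left(- \frac{1}{649}\right) = \frac{42}{649}$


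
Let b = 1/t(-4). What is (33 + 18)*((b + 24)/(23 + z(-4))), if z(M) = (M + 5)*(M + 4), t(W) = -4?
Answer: 4845/92 ≈ 52.663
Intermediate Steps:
z(M) = (4 + M)*(5 + M) (z(M) = (5 + M)*(4 + M) = (4 + M)*(5 + M))
b = -¼ (b = 1/(-4) = -¼ ≈ -0.25000)
(33 + 18)*((b + 24)/(23 + z(-4))) = (33 + 18)*((-¼ + 24)/(23 + (20 + (-4)² + 9*(-4)))) = 51*(95/(4*(23 + (20 + 16 - 36)))) = 51*(95/(4*(23 + 0))) = 51*((95/4)/23) = 51*((95/4)*(1/23)) = 51*(95/92) = 4845/92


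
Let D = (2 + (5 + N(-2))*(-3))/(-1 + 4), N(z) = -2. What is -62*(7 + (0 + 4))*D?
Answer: 4774/3 ≈ 1591.3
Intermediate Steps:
D = -7/3 (D = (2 + (5 - 2)*(-3))/(-1 + 4) = (2 + 3*(-3))/3 = (2 - 9)*(⅓) = -7*⅓ = -7/3 ≈ -2.3333)
-62*(7 + (0 + 4))*D = -62*(7 + (0 + 4))*(-7)/3 = -62*(7 + 4)*(-7)/3 = -682*(-7)/3 = -62*(-77/3) = 4774/3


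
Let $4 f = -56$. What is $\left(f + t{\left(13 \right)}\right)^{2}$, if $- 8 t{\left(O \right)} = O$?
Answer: $\frac{15625}{64} \approx 244.14$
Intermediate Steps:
$f = -14$ ($f = \frac{1}{4} \left(-56\right) = -14$)
$t{\left(O \right)} = - \frac{O}{8}$
$\left(f + t{\left(13 \right)}\right)^{2} = \left(-14 - \frac{13}{8}\right)^{2} = \left(- \frac{125}{8}\right)^{2} = \frac{15625}{64}$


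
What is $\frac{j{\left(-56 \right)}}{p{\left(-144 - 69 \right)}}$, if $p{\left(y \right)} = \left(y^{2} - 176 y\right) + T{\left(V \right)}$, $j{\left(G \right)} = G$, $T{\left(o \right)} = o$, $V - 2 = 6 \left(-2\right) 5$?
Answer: $- \frac{56}{82799} \approx -0.00067634$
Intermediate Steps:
$V = -58$ ($V = 2 + 6 \left(-2\right) 5 = 2 - 60 = -58$)
$p{\left(y \right)} = -58 + y^{2} - 176 y$ ($p{\left(y \right)} = \left(y^{2} - 176 y\right) - 58 = -58 + y^{2} - 176 y$)
$\frac{j{\left(-56 \right)}}{p{\left(-144 - 69 \right)}} = - \frac{56}{-58 + \left(-144 - 69\right)^{2} - 176 \left(-144 - 69\right)} = - \frac{56}{-58 + \left(-213\right)^{2} - -37488} = - \frac{56}{-58 + 45369 + 37488} = - \frac{56}{82799}$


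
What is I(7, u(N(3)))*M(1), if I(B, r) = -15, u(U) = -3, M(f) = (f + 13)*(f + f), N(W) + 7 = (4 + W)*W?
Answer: -420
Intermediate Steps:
N(W) = -7 + W*(4 + W) (N(W) = -7 + (4 + W)*W = -7 + W*(4 + W))
M(f) = 2*f*(13 + f) (M(f) = (13 + f)*(2*f) = 2*f*(13 + f))
I(7, u(N(3)))*M(1) = -30*(13 + 1) = -30*14 = -15*28 = -420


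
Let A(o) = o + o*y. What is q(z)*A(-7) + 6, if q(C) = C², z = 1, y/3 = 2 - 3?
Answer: 20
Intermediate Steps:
y = -3 (y = 3*(2 - 3) = 3*(-1) = -3)
A(o) = -2*o (A(o) = o + o*(-3) = o - 3*o = -2*o)
q(z)*A(-7) + 6 = 1²*(-2*(-7)) + 6 = 1*14 + 6 = 14 + 6 = 20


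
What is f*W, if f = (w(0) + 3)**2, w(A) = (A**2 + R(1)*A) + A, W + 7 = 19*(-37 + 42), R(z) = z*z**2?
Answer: 792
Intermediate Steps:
R(z) = z**3
W = 88 (W = -7 + 19*(-37 + 42) = -7 + 19*5 = -7 + 95 = 88)
w(A) = A**2 + 2*A (w(A) = (A**2 + 1**3*A) + A = (A**2 + 1*A) + A = (A**2 + A) + A = (A + A**2) + A = A**2 + 2*A)
f = 9 (f = (0*(2 + 0) + 3)**2 = (0*2 + 3)**2 = (0 + 3)**2 = 3**2 = 9)
f*W = 9*88 = 792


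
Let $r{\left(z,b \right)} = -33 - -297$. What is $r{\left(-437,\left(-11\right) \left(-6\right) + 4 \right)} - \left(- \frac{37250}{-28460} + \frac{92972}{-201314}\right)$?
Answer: $\frac{75385384839}{286469822} \approx 263.15$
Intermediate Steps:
$r{\left(z,b \right)} = 264$ ($r{\left(z,b \right)} = -33 + 297 = 264$)
$r{\left(-437,\left(-11\right) \left(-6\right) + 4 \right)} - \left(- \frac{37250}{-28460} + \frac{92972}{-201314}\right) = 264 - \left(- \frac{37250}{-28460} + \frac{92972}{-201314}\right) = 264 - \left(\left(-37250\right) \left(- \frac{1}{28460}\right) + 92972 \left(- \frac{1}{201314}\right)\right) = 264 - \left(\frac{3725}{2846} - \frac{46486}{100657}\right) = 264 - \frac{242648169}{286469822} = \frac{75385384839}{286469822}$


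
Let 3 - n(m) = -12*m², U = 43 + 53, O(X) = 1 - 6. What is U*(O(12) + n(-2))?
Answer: 4416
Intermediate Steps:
O(X) = -5
U = 96
n(m) = 3 + 12*m² (n(m) = 3 - (-12)*m² = 3 + 12*m²)
U*(O(12) + n(-2)) = 96*(-5 + (3 + 12*(-2)²)) = 96*(-5 + (3 + 12*4)) = 96*(-5 + (3 + 48)) = 96*(-5 + 51) = 96*46 = 4416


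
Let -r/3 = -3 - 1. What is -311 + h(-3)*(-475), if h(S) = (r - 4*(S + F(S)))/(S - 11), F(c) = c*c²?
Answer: 29173/7 ≈ 4167.6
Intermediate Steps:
F(c) = c³
r = 12 (r = -3*(-3 - 1) = -3*(-4) = 12)
h(S) = (12 - 4*S - 4*S³)/(-11 + S) (h(S) = (12 - 4*(S + S³))/(S - 11) = (12 + (-4*S - 4*S³))/(-11 + S) = (12 - 4*S - 4*S³)/(-11 + S))
-311 + h(-3)*(-475) = -311 + (4*(3 - 1*(-3) - 1*(-3)³)/(-11 - 3))*(-475) = -311 + (4*(3 + 3 - 1*(-27))/(-14))*(-475) = -311 + (4*(-1/14)*(3 + 3 + 27))*(-475) = -311 + (4*(-1/14)*33)*(-475) = -311 - 66/7*(-475) = -311 + 31350/7 = 29173/7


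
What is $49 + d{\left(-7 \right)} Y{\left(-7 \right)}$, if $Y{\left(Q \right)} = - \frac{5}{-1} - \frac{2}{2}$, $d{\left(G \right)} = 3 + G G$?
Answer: $257$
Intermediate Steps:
$d{\left(G \right)} = 3 + G^{2}$
$Y{\left(Q \right)} = 4$ ($Y{\left(Q \right)} = \left(-5\right) \left(-1\right) - 1 = 5 - 1 = 4$)
$49 + d{\left(-7 \right)} Y{\left(-7 \right)} = 49 + \left(3 + \left(-7\right)^{2}\right) 4 = 49 + \left(3 + 49\right) 4 = 49 + 52 \cdot 4 = 49 + 208 = 257$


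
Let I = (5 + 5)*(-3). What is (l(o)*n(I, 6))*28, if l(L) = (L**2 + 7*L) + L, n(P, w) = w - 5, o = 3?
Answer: 924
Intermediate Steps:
I = -30 (I = 10*(-3) = -30)
n(P, w) = -5 + w
l(L) = L**2 + 8*L
(l(o)*n(I, 6))*28 = ((3*(8 + 3))*(-5 + 6))*28 = ((3*11)*1)*28 = (33*1)*28 = 33*28 = 924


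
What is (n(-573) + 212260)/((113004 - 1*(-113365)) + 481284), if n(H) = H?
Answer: 211687/707653 ≈ 0.29914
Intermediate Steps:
(n(-573) + 212260)/((113004 - 1*(-113365)) + 481284) = (-573 + 212260)/((113004 - 1*(-113365)) + 481284) = 211687/((113004 + 113365) + 481284) = 211687/(226369 + 481284) = 211687/707653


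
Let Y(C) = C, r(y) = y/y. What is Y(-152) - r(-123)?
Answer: -153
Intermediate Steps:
r(y) = 1
Y(-152) - r(-123) = -152 - 1*1 = -152 - 1 = -153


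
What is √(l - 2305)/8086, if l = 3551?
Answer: √1246/8086 ≈ 0.0043654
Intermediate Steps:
√(l - 2305)/8086 = √(3551 - 2305)/8086 = √1246*(1/8086) = √1246/8086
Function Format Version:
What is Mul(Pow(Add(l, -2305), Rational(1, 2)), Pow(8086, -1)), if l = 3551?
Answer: Mul(Rational(1, 8086), Pow(1246, Rational(1, 2))) ≈ 0.0043654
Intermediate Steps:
Mul(Pow(Add(l, -2305), Rational(1, 2)), Pow(8086, -1)) = Mul(Pow(Add(3551, -2305), Rational(1, 2)), Pow(8086, -1)) = Mul(Pow(1246, Rational(1, 2)), Rational(1, 8086)) = Mul(Rational(1, 8086), Pow(1246, Rational(1, 2)))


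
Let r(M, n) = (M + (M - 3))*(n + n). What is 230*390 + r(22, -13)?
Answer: 88634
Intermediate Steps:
r(M, n) = 2*n*(-3 + 2*M) (r(M, n) = (M + (-3 + M))*(2*n) = (-3 + 2*M)*(2*n) = 2*n*(-3 + 2*M))
230*390 + r(22, -13) = 230*390 + 2*(-13)*(-3 + 2*22) = 89700 + 2*(-13)*(-3 + 44) = 89700 + 2*(-13)*41 = 89700 - 1066 = 88634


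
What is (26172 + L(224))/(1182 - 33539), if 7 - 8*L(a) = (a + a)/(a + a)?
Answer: -104691/129428 ≈ -0.80887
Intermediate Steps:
L(a) = ¾ (L(a) = 7/8 - (a + a)/(8*(a + a)) = 7/8 - 2*a/(8*(2*a)) = 7/8 - 2*a*1/(2*a)/8 = 7/8 - ⅛*1 = 7/8 - ⅛ = ¾)
(26172 + L(224))/(1182 - 33539) = (26172 + ¾)/(1182 - 33539) = (104691/4)/(-32357) = (104691/4)*(-1/32357) = -104691/129428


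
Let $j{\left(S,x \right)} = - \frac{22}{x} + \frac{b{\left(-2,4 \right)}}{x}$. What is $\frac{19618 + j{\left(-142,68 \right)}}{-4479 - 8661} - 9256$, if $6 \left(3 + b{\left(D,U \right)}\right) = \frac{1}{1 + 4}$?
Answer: $- \frac{248152653571}{26805600} \approx -9257.5$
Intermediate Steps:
$b{\left(D,U \right)} = - \frac{89}{30}$ ($b{\left(D,U \right)} = -3 + \frac{1}{6 \left(1 + 4\right)} = -3 + \frac{1}{6 \cdot 5} = -3 + \frac{1}{6} \cdot \frac{1}{5} = -3 + \frac{1}{30} = - \frac{89}{30}$)
$j{\left(S,x \right)} = - \frac{749}{30 x}$ ($j{\left(S,x \right)} = - \frac{22}{x} - \frac{89}{30 x} = - \frac{749}{30 x}$)
$\frac{19618 + j{\left(-142,68 \right)}}{-4479 - 8661} - 9256 = \frac{19618 - \frac{749}{30 \cdot 68}}{-4479 - 8661} - 9256 = \frac{19618 - \frac{749}{2040}}{-13140} - 9256 = \left(19618 - \frac{749}{2040}\right) \left(- \frac{1}{13140}\right) - 9256 = \frac{40019971}{2040} \left(- \frac{1}{13140}\right) - 9256 = - \frac{40019971}{26805600} - 9256 = - \frac{248152653571}{26805600}$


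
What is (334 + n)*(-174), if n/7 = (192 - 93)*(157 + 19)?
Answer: -21280548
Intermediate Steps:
n = 121968 (n = 7*((192 - 93)*(157 + 19)) = 7*(99*176) = 7*17424 = 121968)
(334 + n)*(-174) = (334 + 121968)*(-174) = 122302*(-174) = -21280548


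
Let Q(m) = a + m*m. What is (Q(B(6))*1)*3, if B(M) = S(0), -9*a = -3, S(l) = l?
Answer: 1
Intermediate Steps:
a = ⅓ (a = -⅑*(-3) = ⅓ ≈ 0.33333)
B(M) = 0
Q(m) = ⅓ + m² (Q(m) = ⅓ + m*m = ⅓ + m²)
(Q(B(6))*1)*3 = ((⅓ + 0²)*1)*3 = ((⅓ + 0)*1)*3 = ((⅓)*1)*3 = (⅓)*3 = 1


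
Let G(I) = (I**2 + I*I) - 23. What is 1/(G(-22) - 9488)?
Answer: -1/8543 ≈ -0.00011705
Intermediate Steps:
G(I) = -23 + 2*I**2 (G(I) = (I**2 + I**2) - 23 = 2*I**2 - 23 = -23 + 2*I**2)
1/(G(-22) - 9488) = 1/((-23 + 2*(-22)**2) - 9488) = 1/((-23 + 2*484) - 9488) = 1/((-23 + 968) - 9488) = 1/(945 - 9488) = 1/(-8543) = -1/8543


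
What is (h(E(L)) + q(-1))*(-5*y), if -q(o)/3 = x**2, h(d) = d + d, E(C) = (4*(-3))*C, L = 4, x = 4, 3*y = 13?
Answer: 3120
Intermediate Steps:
y = 13/3 (y = (1/3)*13 = 13/3 ≈ 4.3333)
E(C) = -12*C
h(d) = 2*d
q(o) = -48 (q(o) = -3*4**2 = -3*16 = -48)
(h(E(L)) + q(-1))*(-5*y) = (2*(-12*4) - 48)*(-5*13/3) = (2*(-48) - 48)*(-65/3) = (-96 - 48)*(-65/3) = -144*(-65/3) = 3120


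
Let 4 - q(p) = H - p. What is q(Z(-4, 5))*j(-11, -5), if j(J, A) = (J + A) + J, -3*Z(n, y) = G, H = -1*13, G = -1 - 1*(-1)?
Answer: -459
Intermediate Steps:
G = 0 (G = -1 + 1 = 0)
H = -13
Z(n, y) = 0 (Z(n, y) = -⅓*0 = 0)
q(p) = 17 + p (q(p) = 4 - (-13 - p) = 4 + (13 + p) = 17 + p)
j(J, A) = A + 2*J (j(J, A) = (A + J) + J = A + 2*J)
q(Z(-4, 5))*j(-11, -5) = (17 + 0)*(-5 + 2*(-11)) = 17*(-5 - 22) = 17*(-27) = -459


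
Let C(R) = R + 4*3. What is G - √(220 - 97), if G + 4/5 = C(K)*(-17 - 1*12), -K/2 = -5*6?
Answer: -10444/5 - √123 ≈ -2099.9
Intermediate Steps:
K = 60 (K = -(-10)*6 = -2*(-30) = 60)
C(R) = 12 + R (C(R) = R + 12 = 12 + R)
G = -10444/5 (G = -⅘ + (12 + 60)*(-17 - 1*12) = -⅘ + 72*(-17 - 12) = -⅘ + 72*(-29) = -⅘ - 2088 = -10444/5 ≈ -2088.8)
G - √(220 - 97) = -10444/5 - √(220 - 97) = -10444/5 - √123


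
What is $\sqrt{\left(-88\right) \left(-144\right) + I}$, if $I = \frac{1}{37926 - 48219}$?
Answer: $\frac{\sqrt{1342545788235}}{10293} \approx 112.57$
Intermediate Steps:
$I = - \frac{1}{10293}$ ($I = \frac{1}{-10293} = - \frac{1}{10293} \approx -9.7153 \cdot 10^{-5}$)
$\sqrt{\left(-88\right) \left(-144\right) + I} = \sqrt{\left(-88\right) \left(-144\right) - \frac{1}{10293}} = \sqrt{12672 - \frac{1}{10293}} = \sqrt{\frac{130432895}{10293}} = \frac{\sqrt{1342545788235}}{10293}$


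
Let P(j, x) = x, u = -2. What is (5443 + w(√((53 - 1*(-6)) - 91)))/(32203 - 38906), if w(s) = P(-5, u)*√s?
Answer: -5443/6703 + 4*2^(¼)*√I/6703 ≈ -0.81152 + 0.0005018*I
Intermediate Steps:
w(s) = -2*√s
(5443 + w(√((53 - 1*(-6)) - 91)))/(32203 - 38906) = (5443 - 2*((53 - 1*(-6)) - 91)^(¼))/(32203 - 38906) = (5443 - 2*((53 + 6) - 91)^(¼))/(-6703) = (5443 - 2*(59 - 91)^(¼))*(-1/6703) = (5443 - 2*2*(-2)^(¼))*(-1/6703) = (5443 - 2*2*2^(¼)*√I)*(-1/6703) = (5443 - 4*2^(¼)*√I)*(-1/6703) = -5443/6703 + 4*2^(¼)*√I/6703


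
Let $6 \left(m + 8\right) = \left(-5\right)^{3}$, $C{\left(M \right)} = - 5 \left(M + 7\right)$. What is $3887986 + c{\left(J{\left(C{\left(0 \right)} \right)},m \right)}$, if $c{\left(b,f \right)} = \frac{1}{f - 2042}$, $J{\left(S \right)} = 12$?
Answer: $\frac{48308226044}{12425} \approx 3.888 \cdot 10^{6}$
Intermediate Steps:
$C{\left(M \right)} = -35 - 5 M$ ($C{\left(M \right)} = - 5 \left(7 + M\right) = -35 - 5 M$)
$m = - \frac{173}{6}$ ($m = -8 + \frac{\left(-5\right)^{3}}{6} = -8 + \frac{1}{6} \left(-125\right) = -8 - \frac{125}{6} = - \frac{173}{6} \approx -28.833$)
$c{\left(b,f \right)} = \frac{1}{-2042 + f}$
$3887986 + c{\left(J{\left(C{\left(0 \right)} \right)},m \right)} = 3887986 + \frac{1}{-2042 - \frac{173}{6}} = 3887986 + \frac{1}{- \frac{12425}{6}} = 3887986 - \frac{6}{12425} = \frac{48308226044}{12425}$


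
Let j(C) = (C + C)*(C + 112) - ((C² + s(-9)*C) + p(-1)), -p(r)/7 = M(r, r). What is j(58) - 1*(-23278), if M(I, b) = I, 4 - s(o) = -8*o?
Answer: 43571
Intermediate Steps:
s(o) = 4 + 8*o (s(o) = 4 - (-8)*o = 4 + 8*o)
p(r) = -7*r
j(C) = -7 - C² + 68*C + 2*C*(112 + C) (j(C) = (C + C)*(C + 112) - ((C² + (4 + 8*(-9))*C) - 7*(-1)) = (2*C)*(112 + C) - ((C² + (4 - 72)*C) + 7) = 2*C*(112 + C) - ((C² - 68*C) + 7) = 2*C*(112 + C) - (7 + C² - 68*C) = 2*C*(112 + C) + (-7 - C² + 68*C) = -7 - C² + 68*C + 2*C*(112 + C))
j(58) - 1*(-23278) = (-7 + 58² + 292*58) - 1*(-23278) = (-7 + 3364 + 16936) + 23278 = 20293 + 23278 = 43571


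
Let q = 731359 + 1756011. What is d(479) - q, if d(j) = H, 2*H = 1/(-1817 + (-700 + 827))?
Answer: -8407310601/3380 ≈ -2.4874e+6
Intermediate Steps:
H = -1/3380 (H = 1/(2*(-1817 + (-700 + 827))) = 1/(2*(-1817 + 127)) = (1/2)/(-1690) = (1/2)*(-1/1690) = -1/3380 ≈ -0.00029586)
d(j) = -1/3380
q = 2487370
d(479) - q = -1/3380 - 1*2487370 = -1/3380 - 2487370 = -8407310601/3380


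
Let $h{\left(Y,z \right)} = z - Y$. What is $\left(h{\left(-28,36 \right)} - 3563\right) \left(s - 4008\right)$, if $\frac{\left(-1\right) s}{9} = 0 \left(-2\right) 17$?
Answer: $14023992$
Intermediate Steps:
$s = 0$ ($s = - 9 \cdot 0 \left(-2\right) 17 = - 9 \cdot 0 \cdot 17 = \left(-9\right) 0 = 0$)
$\left(h{\left(-28,36 \right)} - 3563\right) \left(s - 4008\right) = \left(\left(36 - -28\right) - 3563\right) \left(0 - 4008\right) = \left(\left(36 + 28\right) - 3563\right) \left(-4008\right) = \left(64 - 3563\right) \left(-4008\right) = \left(-3499\right) \left(-4008\right) = 14023992$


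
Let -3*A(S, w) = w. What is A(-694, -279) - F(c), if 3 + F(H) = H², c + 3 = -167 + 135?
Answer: -1129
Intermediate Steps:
c = -35 (c = -3 + (-167 + 135) = -3 - 32 = -35)
F(H) = -3 + H²
A(S, w) = -w/3
A(-694, -279) - F(c) = -⅓*(-279) - (-3 + (-35)²) = 93 - (-3 + 1225) = 93 - 1*1222 = 93 - 1222 = -1129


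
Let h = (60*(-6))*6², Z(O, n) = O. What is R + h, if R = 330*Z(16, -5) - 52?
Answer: -7732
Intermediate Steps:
h = -12960 (h = -360*36 = -12960)
R = 5228 (R = 330*16 - 52 = 5280 - 52 = 5228)
R + h = 5228 - 12960 = -7732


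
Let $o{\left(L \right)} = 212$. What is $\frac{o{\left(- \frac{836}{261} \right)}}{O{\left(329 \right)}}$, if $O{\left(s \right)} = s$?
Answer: $\frac{212}{329} \approx 0.64438$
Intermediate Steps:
$\frac{o{\left(- \frac{836}{261} \right)}}{O{\left(329 \right)}} = \frac{212}{329}$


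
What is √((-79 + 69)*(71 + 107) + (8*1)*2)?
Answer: 42*I ≈ 42.0*I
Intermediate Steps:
√((-79 + 69)*(71 + 107) + (8*1)*2) = √(-10*178 + 8*2) = √(-1780 + 16) = √(-1764) = 42*I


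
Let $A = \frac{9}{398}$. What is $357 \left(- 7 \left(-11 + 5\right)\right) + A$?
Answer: $\frac{5967621}{398} \approx 14994.0$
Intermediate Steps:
$A = \frac{9}{398}$ ($A = 9 \cdot \frac{1}{398} = \frac{9}{398} \approx 0.022613$)
$357 \left(- 7 \left(-11 + 5\right)\right) + A = 357 \left(- 7 \left(-11 + 5\right)\right) + \frac{9}{398} = 357 \left(\left(-7\right) \left(-6\right)\right) + \frac{9}{398} = 357 \cdot 42 + \frac{9}{398} = 14994 + \frac{9}{398} = \frac{5967621}{398}$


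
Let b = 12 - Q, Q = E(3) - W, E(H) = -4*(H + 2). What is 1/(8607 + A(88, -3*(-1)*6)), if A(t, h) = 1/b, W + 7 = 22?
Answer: 47/404530 ≈ 0.00011618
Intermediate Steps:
E(H) = -8 - 4*H (E(H) = -4*(2 + H) = -8 - 4*H)
W = 15 (W = -7 + 22 = 15)
Q = -35 (Q = (-8 - 4*3) - 1*15 = (-8 - 12) - 15 = -20 - 15 = -35)
b = 47 (b = 12 - 1*(-35) = 12 + 35 = 47)
A(t, h) = 1/47
1/(8607 + A(88, -3*(-1)*6)) = 1/(8607 + 1/47) = 1/(404530/47) = 47/404530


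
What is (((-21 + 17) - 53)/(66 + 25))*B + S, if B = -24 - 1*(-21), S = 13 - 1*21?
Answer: -557/91 ≈ -6.1209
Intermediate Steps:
S = -8 (S = 13 - 21 = -8)
B = -3 (B = -24 + 21 = -3)
(((-21 + 17) - 53)/(66 + 25))*B + S = (((-21 + 17) - 53)/(66 + 25))*(-3) - 8 = ((-4 - 53)/91)*(-3) - 8 = -57*1/91*(-3) - 8 = -57/91*(-3) - 8 = 171/91 - 8 = -557/91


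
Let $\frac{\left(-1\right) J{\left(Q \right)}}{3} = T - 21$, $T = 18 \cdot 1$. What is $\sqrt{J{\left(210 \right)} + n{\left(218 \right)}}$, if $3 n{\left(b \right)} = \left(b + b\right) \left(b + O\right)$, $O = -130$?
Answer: $\frac{\sqrt{115185}}{3} \approx 113.13$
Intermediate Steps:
$T = 18$
$n{\left(b \right)} = \frac{2 b \left(-130 + b\right)}{3}$ ($n{\left(b \right)} = \frac{\left(b + b\right) \left(b - 130\right)}{3} = \frac{2 b \left(-130 + b\right)}{3}$)
$J{\left(Q \right)} = 9$ ($J{\left(Q \right)} = - 3 \left(18 - 21\right) = \left(-3\right) \left(-3\right) = 9$)
$\sqrt{J{\left(210 \right)} + n{\left(218 \right)}} = \sqrt{9 + \frac{2}{3} \cdot 218 \left(-130 + 218\right)} = \sqrt{9 + \frac{2}{3} \cdot 218 \cdot 88} = \sqrt{9 + \frac{38368}{3}} = \sqrt{\frac{38395}{3}} = \frac{\sqrt{115185}}{3}$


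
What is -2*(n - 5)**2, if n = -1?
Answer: -72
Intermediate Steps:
-2*(n - 5)**2 = -2*(-1 - 5)**2 = -2*(-6)**2 = -2*36 = -72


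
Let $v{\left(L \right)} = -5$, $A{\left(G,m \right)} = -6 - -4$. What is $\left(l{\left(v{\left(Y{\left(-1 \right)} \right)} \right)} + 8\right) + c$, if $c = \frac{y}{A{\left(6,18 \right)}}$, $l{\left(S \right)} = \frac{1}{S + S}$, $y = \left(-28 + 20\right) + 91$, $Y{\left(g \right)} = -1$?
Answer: $- \frac{168}{5} \approx -33.6$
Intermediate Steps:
$y = 83$ ($y = -8 + 91 = 83$)
$A{\left(G,m \right)} = -2$ ($A{\left(G,m \right)} = -6 + 4 = -2$)
$l{\left(S \right)} = \frac{1}{2 S}$
$c = - \frac{83}{2}$ ($c = \frac{83}{-2} = 83 \left(- \frac{1}{2}\right) = - \frac{83}{2} \approx -41.5$)
$\left(l{\left(v{\left(Y{\left(-1 \right)} \right)} \right)} + 8\right) + c = \left(\frac{1}{2 \left(-5\right)} + 8\right) - \frac{83}{2} = \left(\frac{1}{2} \left(- \frac{1}{5}\right) + 8\right) - \frac{83}{2} = \left(- \frac{1}{10} + 8\right) - \frac{83}{2} = \frac{79}{10} - \frac{83}{2} = - \frac{168}{5}$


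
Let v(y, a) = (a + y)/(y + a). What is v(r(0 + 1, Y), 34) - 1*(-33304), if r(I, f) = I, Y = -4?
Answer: 33305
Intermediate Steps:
v(y, a) = 1 (v(y, a) = (a + y)/(a + y) = 1)
v(r(0 + 1, Y), 34) - 1*(-33304) = 1 - 1*(-33304) = 1 + 33304 = 33305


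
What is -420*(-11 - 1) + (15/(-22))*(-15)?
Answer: 111105/22 ≈ 5050.2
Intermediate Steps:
-420*(-11 - 1) + (15/(-22))*(-15) = -420*(-12) + (15*(-1/22))*(-15) = -35*(-144) - 15/22*(-15) = 5040 + 225/22 = 111105/22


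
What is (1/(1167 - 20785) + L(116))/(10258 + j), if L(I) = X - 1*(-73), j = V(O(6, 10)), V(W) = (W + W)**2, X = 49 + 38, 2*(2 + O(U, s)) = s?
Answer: 3138879/201947692 ≈ 0.015543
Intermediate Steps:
O(U, s) = -2 + s/2
X = 87
V(W) = 4*W**2 (V(W) = (2*W)**2 = 4*W**2)
j = 36 (j = 4*(-2 + (1/2)*10)**2 = 4*(-2 + 5)**2 = 4*3**2 = 4*9 = 36)
L(I) = 160 (L(I) = 87 - 1*(-73) = 87 + 73 = 160)
(1/(1167 - 20785) + L(116))/(10258 + j) = (1/(1167 - 20785) + 160)/(10258 + 36) = (1/(-19618) + 160)/10294 = (-1/19618 + 160)*(1/10294) = (3138879/19618)*(1/10294) = 3138879/201947692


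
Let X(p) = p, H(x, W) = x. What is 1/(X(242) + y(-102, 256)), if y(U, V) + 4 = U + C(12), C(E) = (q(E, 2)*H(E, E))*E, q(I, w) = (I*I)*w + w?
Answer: 1/41896 ≈ 2.3869e-5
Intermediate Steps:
q(I, w) = w + w*I² (q(I, w) = I²*w + w = w*I² + w = w + w*I²)
C(E) = E²*(2 + 2*E²) (C(E) = ((2*(1 + E²))*E)*E = ((2 + 2*E²)*E)*E = (E*(2 + 2*E²))*E = E²*(2 + 2*E²))
y(U, V) = 41756 + U (y(U, V) = -4 + (U + 2*12²*(1 + 12²)) = -4 + (U + 2*144*(1 + 144)) = -4 + (U + 2*144*145) = -4 + (U + 41760) = -4 + (41760 + U) = 41756 + U)
1/(X(242) + y(-102, 256)) = 1/(242 + (41756 - 102)) = 1/(242 + 41654) = 1/41896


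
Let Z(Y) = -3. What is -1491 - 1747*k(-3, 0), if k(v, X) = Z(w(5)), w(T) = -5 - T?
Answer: 3750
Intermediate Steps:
k(v, X) = -3
-1491 - 1747*k(-3, 0) = -1491 - 1747*(-3) = -1491 + 5241 = 3750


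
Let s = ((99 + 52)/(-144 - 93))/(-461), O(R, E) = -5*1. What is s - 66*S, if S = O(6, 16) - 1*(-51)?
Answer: -331704101/109257 ≈ -3036.0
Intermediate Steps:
O(R, E) = -5
s = 151/109257 (s = (151/(-237))*(-1/461) = (151*(-1/237))*(-1/461) = -151/237*(-1/461) = 151/109257 ≈ 0.0013821)
S = 46 (S = -5 - 1*(-51) = -5 + 51 = 46)
s - 66*S = 151/109257 - 66*46 = 151/109257 - 3036 = -331704101/109257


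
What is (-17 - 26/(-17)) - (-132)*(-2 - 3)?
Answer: -11483/17 ≈ -675.47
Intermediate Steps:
(-17 - 26/(-17)) - (-132)*(-2 - 3) = (-17 - 26*(-1)/17) - (-132)*(-5) = (-17 - 1*(-26/17)) - 22*30 = (-17 + 26/17) - 660 = -263/17 - 660 = -11483/17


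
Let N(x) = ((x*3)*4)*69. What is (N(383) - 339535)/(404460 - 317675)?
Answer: -22411/86785 ≈ -0.25824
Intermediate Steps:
N(x) = 828*x (N(x) = ((3*x)*4)*69 = (12*x)*69 = 828*x)
(N(383) - 339535)/(404460 - 317675) = (828*383 - 339535)/(404460 - 317675) = (317124 - 339535)/86785 = -22411*1/86785 = -22411/86785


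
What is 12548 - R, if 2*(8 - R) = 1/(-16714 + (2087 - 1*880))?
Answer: 388915559/31014 ≈ 12540.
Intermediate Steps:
R = 248113/31014 (R = 8 - 1/(2*(-16714 + (2087 - 1*880))) = 8 - 1/(2*(-16714 + (2087 - 880))) = 8 - 1/(2*(-16714 + 1207)) = 8 - ½/(-15507) = 8 - ½*(-1/15507) = 8 + 1/31014 = 248113/31014 ≈ 8.0000)
12548 - R = 12548 - 1*248113/31014 = 12548 - 248113/31014 = 388915559/31014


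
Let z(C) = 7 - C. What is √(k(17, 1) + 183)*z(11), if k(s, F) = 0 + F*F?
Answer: -8*√46 ≈ -54.259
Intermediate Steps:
k(s, F) = F² (k(s, F) = 0 + F² = F²)
√(k(17, 1) + 183)*z(11) = √(1² + 183)*(7 - 1*11) = √(1 + 183)*(7 - 11) = √184*(-4) = (2*√46)*(-4) = -8*√46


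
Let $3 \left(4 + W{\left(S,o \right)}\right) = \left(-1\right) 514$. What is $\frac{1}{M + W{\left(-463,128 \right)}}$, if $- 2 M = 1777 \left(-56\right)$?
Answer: $\frac{3}{148742} \approx 2.0169 \cdot 10^{-5}$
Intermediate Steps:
$W{\left(S,o \right)} = - \frac{526}{3}$ ($W{\left(S,o \right)} = -4 + \frac{\left(-1\right) 514}{3} = -4 + \frac{1}{3} \left(-514\right) = -4 - \frac{514}{3} = - \frac{526}{3}$)
$M = 49756$ ($M = - \frac{1777 \left(-56\right)}{2} = \left(- \frac{1}{2}\right) \left(-99512\right) = 49756$)
$\frac{1}{M + W{\left(-463,128 \right)}} = \frac{1}{49756 - \frac{526}{3}} = \frac{1}{\frac{148742}{3}} = \frac{3}{148742}$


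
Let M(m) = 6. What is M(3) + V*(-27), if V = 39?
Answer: -1047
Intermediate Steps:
M(3) + V*(-27) = 6 + 39*(-27) = 6 - 1053 = -1047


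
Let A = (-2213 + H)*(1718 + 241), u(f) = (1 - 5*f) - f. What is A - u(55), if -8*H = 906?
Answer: -18227179/4 ≈ -4.5568e+6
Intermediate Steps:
H = -453/4 (H = -⅛*906 = -453/4 ≈ -113.25)
u(f) = 1 - 6*f
A = -18228495/4 (A = (-2213 - 453/4)*(1718 + 241) = -9305/4*1959 = -18228495/4 ≈ -4.5571e+6)
A - u(55) = -18228495/4 - (1 - 6*55) = -18228495/4 - (1 - 330) = -18228495/4 - 1*(-329) = -18228495/4 + 329 = -18227179/4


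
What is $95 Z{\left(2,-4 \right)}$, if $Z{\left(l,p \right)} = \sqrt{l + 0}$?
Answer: $95 \sqrt{2} \approx 134.35$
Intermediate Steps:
$Z{\left(l,p \right)} = \sqrt{l}$
$95 Z{\left(2,-4 \right)} = 95 \sqrt{2}$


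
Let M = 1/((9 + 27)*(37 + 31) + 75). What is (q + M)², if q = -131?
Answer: 109238182144/6365529 ≈ 17161.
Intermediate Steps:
M = 1/2523 (M = 1/(36*68 + 75) = 1/(2448 + 75) = 1/2523 ≈ 0.00039635)
(q + M)² = (-131 + 1/2523)² = (-330512/2523)² = 109238182144/6365529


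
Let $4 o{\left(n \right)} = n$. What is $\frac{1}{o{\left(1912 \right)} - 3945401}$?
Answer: $- \frac{1}{3944923} \approx -2.5349 \cdot 10^{-7}$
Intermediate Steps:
$o{\left(n \right)} = \frac{n}{4}$
$\frac{1}{o{\left(1912 \right)} - 3945401} = \frac{1}{\frac{1}{4} \cdot 1912 - 3945401} = \frac{1}{478 - 3945401} = \frac{1}{-3944923} = - \frac{1}{3944923}$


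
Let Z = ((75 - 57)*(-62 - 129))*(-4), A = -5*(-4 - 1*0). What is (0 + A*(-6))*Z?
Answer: -1650240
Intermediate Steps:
A = 20 (A = -5*(-4 + 0) = -5*(-4) = 20)
Z = 13752 (Z = (18*(-191))*(-4) = -3438*(-4) = 13752)
(0 + A*(-6))*Z = (0 + 20*(-6))*13752 = (0 - 120)*13752 = -120*13752 = -1650240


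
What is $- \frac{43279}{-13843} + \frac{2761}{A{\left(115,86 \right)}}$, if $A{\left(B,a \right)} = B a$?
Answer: $\frac{466249833}{136907270} \approx 3.4056$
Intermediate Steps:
$- \frac{43279}{-13843} + \frac{2761}{A{\left(115,86 \right)}} = - \frac{43279}{-13843} + \frac{2761}{115 \cdot 86} = \left(-43279\right) \left(- \frac{1}{13843}\right) + \frac{2761}{9890} = \frac{43279}{13843} + 2761 \cdot \frac{1}{9890} = \frac{43279}{13843} + \frac{2761}{9890} = \frac{466249833}{136907270}$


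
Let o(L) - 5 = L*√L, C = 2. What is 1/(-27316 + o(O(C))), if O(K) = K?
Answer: -27311/745890713 - 2*√2/745890713 ≈ -3.6619e-5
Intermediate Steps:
o(L) = 5 + L^(3/2) (o(L) = 5 + L*√L = 5 + L^(3/2))
1/(-27316 + o(O(C))) = 1/(-27316 + (5 + 2^(3/2))) = 1/(-27316 + (5 + 2*√2)) = 1/(-27311 + 2*√2)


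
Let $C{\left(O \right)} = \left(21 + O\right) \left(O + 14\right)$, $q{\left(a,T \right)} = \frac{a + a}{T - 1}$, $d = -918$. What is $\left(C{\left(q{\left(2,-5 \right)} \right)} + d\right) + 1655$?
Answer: $\frac{9073}{9} \approx 1008.1$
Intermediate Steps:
$q{\left(a,T \right)} = \frac{2 a}{-1 + T}$
$C{\left(O \right)} = \left(14 + O\right) \left(21 + O\right)$ ($C{\left(O \right)} = \left(21 + O\right) \left(14 + O\right) = \left(14 + O\right) \left(21 + O\right)$)
$\left(C{\left(q{\left(2,-5 \right)} \right)} + d\right) + 1655 = \left(\left(294 + \left(2 \cdot 2 \frac{1}{-1 - 5}\right)^{2} + 35 \cdot 2 \cdot 2 \frac{1}{-1 - 5}\right) - 918\right) + 1655 = \left(\left(294 + \left(2 \cdot 2 \frac{1}{-6}\right)^{2} + 35 \cdot 2 \cdot 2 \frac{1}{-6}\right) - 918\right) + 1655 = \left(\left(294 + \left(2 \cdot 2 \left(- \frac{1}{6}\right)\right)^{2} + 35 \cdot 2 \cdot 2 \left(- \frac{1}{6}\right)\right) - 918\right) + 1655 = \left(\left(294 + \left(- \frac{2}{3}\right)^{2} + 35 \left(- \frac{2}{3}\right)\right) - 918\right) + 1655 = \left(\left(294 + \frac{4}{9} - \frac{70}{3}\right) - 918\right) + 1655 = \left(\frac{2440}{9} - 918\right) + 1655 = - \frac{5822}{9} + 1655 = \frac{9073}{9}$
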